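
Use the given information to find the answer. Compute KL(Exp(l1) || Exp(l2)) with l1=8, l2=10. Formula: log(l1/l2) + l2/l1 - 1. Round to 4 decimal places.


KL divergence for exponential family:
KL = log(l1/l2) + l2/l1 - 1.
log(8/10) = -0.223144.
10/8 = 1.25.
KL = -0.223144 + 1.25 - 1 = 0.0269

0.0269


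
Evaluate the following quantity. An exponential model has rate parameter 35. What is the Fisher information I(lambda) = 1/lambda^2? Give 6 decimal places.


Fisher information for exponential: I(lambda) = 1/lambda^2.
lambda = 35, lambda^2 = 1225.
I = 1/1225 = 0.000816

0.000816


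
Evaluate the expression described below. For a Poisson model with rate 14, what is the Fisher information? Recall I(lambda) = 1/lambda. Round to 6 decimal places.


Fisher information for Poisson: I(lambda) = 1/lambda.
lambda = 14.
I(lambda) = 1/14 = 0.071429

0.071429


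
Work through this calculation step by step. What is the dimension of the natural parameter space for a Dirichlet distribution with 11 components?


Exponential family dimension calculation:
Dirichlet with 11 components has 11 natural parameters.

11


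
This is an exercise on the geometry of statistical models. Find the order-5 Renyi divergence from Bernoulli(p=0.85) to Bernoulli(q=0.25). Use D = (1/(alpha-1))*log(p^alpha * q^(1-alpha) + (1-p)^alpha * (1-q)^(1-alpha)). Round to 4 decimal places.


Renyi divergence of order alpha between Bernoulli distributions:
D = (1/(alpha-1))*log(p^alpha * q^(1-alpha) + (1-p)^alpha * (1-q)^(1-alpha)).
alpha = 5, p = 0.85, q = 0.25.
p^alpha * q^(1-alpha) = 0.85^5 * 0.25^-4 = 113.58856.
(1-p)^alpha * (1-q)^(1-alpha) = 0.15^5 * 0.75^-4 = 0.00024.
sum = 113.58856 + 0.00024 = 113.5888.
D = (1/4)*log(113.5888) = 1.1831

1.1831


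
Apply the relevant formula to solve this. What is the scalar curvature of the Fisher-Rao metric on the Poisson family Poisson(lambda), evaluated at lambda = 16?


This family has a single free parameter, so its statistical manifold
is 1-dimensional. The Riemann curvature tensor of any 1-dimensional
Riemannian manifold vanishes identically, so R = 0.

0


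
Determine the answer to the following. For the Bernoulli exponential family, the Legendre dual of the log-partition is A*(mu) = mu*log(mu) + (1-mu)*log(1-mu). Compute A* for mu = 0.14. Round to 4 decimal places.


Legendre transform for Bernoulli:
A*(mu) = mu*log(mu) + (1-mu)*log(1-mu).
mu = 0.14, 1-mu = 0.86.
mu*log(mu) = 0.14*log(0.14) = -0.275256.
(1-mu)*log(1-mu) = 0.86*log(0.86) = -0.129708.
A* = -0.275256 + -0.129708 = -0.4050

-0.4050


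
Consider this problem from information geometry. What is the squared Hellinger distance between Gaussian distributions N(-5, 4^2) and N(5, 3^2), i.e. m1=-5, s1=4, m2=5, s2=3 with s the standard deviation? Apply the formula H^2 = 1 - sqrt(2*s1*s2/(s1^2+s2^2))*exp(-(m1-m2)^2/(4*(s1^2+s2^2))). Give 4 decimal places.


Squared Hellinger distance for Gaussians:
H^2 = 1 - sqrt(2*s1*s2/(s1^2+s2^2)) * exp(-(m1-m2)^2/(4*(s1^2+s2^2))).
s1^2 = 16, s2^2 = 9, s1^2+s2^2 = 25.
sqrt(2*4*3/(25)) = 0.979796.
(m1-m2)^2 = (-10)^2 = 100.
exp(-100/(4*25)) = exp(-1.0) = 0.367879.
H^2 = 1 - 0.979796*0.367879 = 0.6396

0.6396


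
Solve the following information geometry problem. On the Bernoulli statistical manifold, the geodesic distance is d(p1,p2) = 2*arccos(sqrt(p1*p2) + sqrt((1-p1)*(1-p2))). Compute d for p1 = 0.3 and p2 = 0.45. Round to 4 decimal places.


Geodesic distance on Bernoulli manifold:
d(p1,p2) = 2*arccos(sqrt(p1*p2) + sqrt((1-p1)*(1-p2))).
sqrt(p1*p2) = sqrt(0.3*0.45) = 0.367423.
sqrt((1-p1)*(1-p2)) = sqrt(0.7*0.55) = 0.620484.
arg = 0.367423 + 0.620484 = 0.987907.
d = 2*arccos(0.987907) = 0.3113

0.3113


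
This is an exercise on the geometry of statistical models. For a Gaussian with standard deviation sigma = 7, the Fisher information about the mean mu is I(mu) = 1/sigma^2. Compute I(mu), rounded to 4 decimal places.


The Fisher information for the mean of a normal distribution is I(mu) = 1/sigma^2.
sigma = 7, so sigma^2 = 49.
I(mu) = 1/49 = 0.0204

0.0204


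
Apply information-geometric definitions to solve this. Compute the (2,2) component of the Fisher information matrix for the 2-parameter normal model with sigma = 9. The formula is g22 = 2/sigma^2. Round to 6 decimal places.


For the 2-parameter normal family, the Fisher metric has:
  g11 = 1/sigma^2, g22 = 2/sigma^2.
sigma = 9, sigma^2 = 81.
g22 = 0.024691

0.024691


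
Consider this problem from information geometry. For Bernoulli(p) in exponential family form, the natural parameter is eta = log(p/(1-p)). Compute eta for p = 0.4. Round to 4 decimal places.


Natural parameter for Bernoulli: eta = log(p/(1-p)).
p = 0.4, 1-p = 0.6.
p/(1-p) = 0.666667.
eta = log(0.666667) = -0.4055

-0.4055


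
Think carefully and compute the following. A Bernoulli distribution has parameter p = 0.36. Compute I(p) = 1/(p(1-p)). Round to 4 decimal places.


For Bernoulli(p), Fisher information is I(p) = 1/(p*(1-p)).
p = 0.36, 1-p = 0.64.
p*(1-p) = 0.2304.
I(p) = 1/0.2304 = 4.3403

4.3403


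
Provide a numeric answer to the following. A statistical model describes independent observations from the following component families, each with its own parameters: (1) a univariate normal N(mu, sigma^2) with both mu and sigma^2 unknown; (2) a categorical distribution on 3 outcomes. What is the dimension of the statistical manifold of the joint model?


The dimension of a statistical manifold equals the number of free
(independent) real parameters of the model. For a product of independent
blocks the parameter counts add.
- normal (mu, sigma^2): 2.
- categorical on 3 outcomes (probabilities sum to 1): 3-1 = 2.
Total = 2 + 2 = 4.
Dimension = 4

4


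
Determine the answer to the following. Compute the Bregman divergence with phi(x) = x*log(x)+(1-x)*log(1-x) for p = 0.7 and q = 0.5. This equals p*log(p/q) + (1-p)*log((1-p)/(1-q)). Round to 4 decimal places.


Bregman divergence with negative entropy generator:
D = p*log(p/q) + (1-p)*log((1-p)/(1-q)).
p = 0.7, q = 0.5.
p*log(p/q) = 0.7*log(0.7/0.5) = 0.235531.
(1-p)*log((1-p)/(1-q)) = 0.3*log(0.3/0.5) = -0.153248.
D = 0.235531 + -0.153248 = 0.0823

0.0823


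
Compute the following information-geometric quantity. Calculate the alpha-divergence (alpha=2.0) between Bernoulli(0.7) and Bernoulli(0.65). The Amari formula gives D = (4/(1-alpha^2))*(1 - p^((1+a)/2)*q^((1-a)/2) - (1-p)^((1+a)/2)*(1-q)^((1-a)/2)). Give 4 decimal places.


Amari alpha-divergence:
D = (4/(1-alpha^2))*(1 - p^((1+a)/2)*q^((1-a)/2) - (1-p)^((1+a)/2)*(1-q)^((1-a)/2)).
alpha = 2.0, p = 0.7, q = 0.65.
e1 = (1+alpha)/2 = 1.5, e2 = (1-alpha)/2 = -0.5.
t1 = p^e1 * q^e2 = 0.7^1.5 * 0.65^-0.5 = 0.726424.
t2 = (1-p)^e1 * (1-q)^e2 = 0.3^1.5 * 0.35^-0.5 = 0.277746.
4/(1-alpha^2) = -1.333333.
D = -1.333333*(1 - 0.726424 - 0.277746) = 0.0056

0.0056


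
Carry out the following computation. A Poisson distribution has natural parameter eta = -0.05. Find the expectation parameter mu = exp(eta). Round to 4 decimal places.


Expectation parameter for Poisson exponential family:
mu = exp(eta).
eta = -0.05.
mu = exp(-0.05) = 0.9512

0.9512


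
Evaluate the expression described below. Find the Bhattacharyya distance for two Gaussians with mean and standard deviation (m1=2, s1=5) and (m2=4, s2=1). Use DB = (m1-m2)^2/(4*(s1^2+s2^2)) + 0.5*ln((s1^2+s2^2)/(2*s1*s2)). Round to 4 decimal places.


Bhattacharyya distance between two Gaussians:
DB = (m1-m2)^2/(4*(s1^2+s2^2)) + (1/2)*ln((s1^2+s2^2)/(2*s1*s2)).
(m1-m2)^2 = (-2)^2 = 4.
s1^2+s2^2 = 25 + 1 = 26.
term1 = 4/104 = 0.038462.
term2 = 0.5*ln(26/10.0) = 0.477756.
DB = 0.038462 + 0.477756 = 0.5162

0.5162


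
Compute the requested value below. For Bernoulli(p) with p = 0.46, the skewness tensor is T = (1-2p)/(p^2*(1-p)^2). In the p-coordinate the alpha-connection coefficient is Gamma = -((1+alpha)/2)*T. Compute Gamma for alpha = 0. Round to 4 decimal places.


Skewness (Amari-Chentsov) tensor: T = (1-2p)/(p^2*(1-p)^2).
p = 0.46, 1-2p = 0.08, p^2 = 0.2116, (1-p)^2 = 0.2916.
T = 0.08/(0.2116 * 0.2916) = 1.296543.
In the p-coordinate, Gamma^(alpha) = Gamma^(0) - (alpha/2)*T with Gamma^(0) = (1/2)*g'(p) = -T/2,
so Gamma^(alpha) = -((1+alpha)/2)*T.
alpha = 0, -(1+alpha)/2 = -0.5.
Gamma = -0.5 * 1.296543 = -0.6483

-0.6483


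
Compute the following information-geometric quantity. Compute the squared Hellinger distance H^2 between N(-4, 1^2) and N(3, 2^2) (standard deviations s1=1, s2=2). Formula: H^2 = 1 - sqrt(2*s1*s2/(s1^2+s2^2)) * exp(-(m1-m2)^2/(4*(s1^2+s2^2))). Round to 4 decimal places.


Squared Hellinger distance for Gaussians:
H^2 = 1 - sqrt(2*s1*s2/(s1^2+s2^2)) * exp(-(m1-m2)^2/(4*(s1^2+s2^2))).
s1^2 = 1, s2^2 = 4, s1^2+s2^2 = 5.
sqrt(2*1*2/(5)) = 0.894427.
(m1-m2)^2 = (-7)^2 = 49.
exp(-49/(4*5)) = exp(-2.45) = 0.086294.
H^2 = 1 - 0.894427*0.086294 = 0.9228

0.9228


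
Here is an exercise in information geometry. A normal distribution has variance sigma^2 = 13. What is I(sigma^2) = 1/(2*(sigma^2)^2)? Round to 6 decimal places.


Fisher information for variance: I(sigma^2) = 1/(2*sigma^4).
sigma^2 = 13, so sigma^4 = 169.
I = 1/(2*169) = 1/338 = 0.002959

0.002959


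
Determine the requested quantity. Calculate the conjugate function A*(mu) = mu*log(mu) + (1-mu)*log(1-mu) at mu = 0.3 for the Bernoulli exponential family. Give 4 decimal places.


Legendre transform for Bernoulli:
A*(mu) = mu*log(mu) + (1-mu)*log(1-mu).
mu = 0.3, 1-mu = 0.7.
mu*log(mu) = 0.3*log(0.3) = -0.361192.
(1-mu)*log(1-mu) = 0.7*log(0.7) = -0.249672.
A* = -0.361192 + -0.249672 = -0.6109

-0.6109


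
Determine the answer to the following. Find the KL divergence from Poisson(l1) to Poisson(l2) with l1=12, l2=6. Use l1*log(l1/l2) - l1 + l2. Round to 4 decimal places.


KL divergence for Poisson:
KL = l1*log(l1/l2) - l1 + l2.
l1 = 12, l2 = 6.
log(12/6) = 0.693147.
l1*log(l1/l2) = 12 * 0.693147 = 8.317766.
KL = 8.317766 - 12 + 6 = 2.3178

2.3178


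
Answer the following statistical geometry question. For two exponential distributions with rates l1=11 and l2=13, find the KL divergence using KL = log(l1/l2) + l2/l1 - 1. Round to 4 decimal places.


KL divergence for exponential family:
KL = log(l1/l2) + l2/l1 - 1.
log(11/13) = -0.167054.
13/11 = 1.181818.
KL = -0.167054 + 1.181818 - 1 = 0.0148

0.0148


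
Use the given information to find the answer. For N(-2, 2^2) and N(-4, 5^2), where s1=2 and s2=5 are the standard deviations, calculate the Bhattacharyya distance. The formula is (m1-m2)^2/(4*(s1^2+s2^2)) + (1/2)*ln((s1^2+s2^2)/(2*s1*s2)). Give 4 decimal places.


Bhattacharyya distance between two Gaussians:
DB = (m1-m2)^2/(4*(s1^2+s2^2)) + (1/2)*ln((s1^2+s2^2)/(2*s1*s2)).
(m1-m2)^2 = (2)^2 = 4.
s1^2+s2^2 = 4 + 25 = 29.
term1 = 4/116 = 0.034483.
term2 = 0.5*ln(29/20.0) = 0.185782.
DB = 0.034483 + 0.185782 = 0.2203

0.2203


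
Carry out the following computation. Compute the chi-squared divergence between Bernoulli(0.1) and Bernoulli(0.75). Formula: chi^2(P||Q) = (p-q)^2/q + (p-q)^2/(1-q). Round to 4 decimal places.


Chi-squared divergence between Bernoulli distributions:
chi^2 = (p-q)^2/q + (p-q)^2/(1-q).
p = 0.1, q = 0.75, p-q = -0.65.
(p-q)^2 = 0.4225.
term1 = 0.4225/0.75 = 0.563333.
term2 = 0.4225/0.25 = 1.69.
chi^2 = 0.563333 + 1.69 = 2.2533

2.2533


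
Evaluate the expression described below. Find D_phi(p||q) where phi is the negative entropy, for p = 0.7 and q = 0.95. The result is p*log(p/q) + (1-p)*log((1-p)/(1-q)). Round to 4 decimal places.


Bregman divergence with negative entropy generator:
D = p*log(p/q) + (1-p)*log((1-p)/(1-q)).
p = 0.7, q = 0.95.
p*log(p/q) = 0.7*log(0.7/0.95) = -0.213767.
(1-p)*log((1-p)/(1-q)) = 0.3*log(0.3/0.05) = 0.537528.
D = -0.213767 + 0.537528 = 0.3238

0.3238


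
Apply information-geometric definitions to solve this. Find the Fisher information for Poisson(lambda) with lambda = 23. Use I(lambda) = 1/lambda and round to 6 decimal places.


Fisher information for Poisson: I(lambda) = 1/lambda.
lambda = 23.
I(lambda) = 1/23 = 0.043478

0.043478


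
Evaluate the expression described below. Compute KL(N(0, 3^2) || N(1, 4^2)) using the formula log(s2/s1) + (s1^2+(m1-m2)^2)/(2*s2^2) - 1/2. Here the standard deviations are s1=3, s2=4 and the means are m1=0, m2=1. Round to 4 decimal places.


KL divergence between normal distributions:
KL = log(s2/s1) + (s1^2 + (m1-m2)^2)/(2*s2^2) - 1/2.
log(4/3) = 0.287682.
(3^2 + (0-1)^2)/(2*4^2) = (9 + 1)/32 = 0.3125.
KL = 0.287682 + 0.3125 - 0.5 = 0.1002

0.1002


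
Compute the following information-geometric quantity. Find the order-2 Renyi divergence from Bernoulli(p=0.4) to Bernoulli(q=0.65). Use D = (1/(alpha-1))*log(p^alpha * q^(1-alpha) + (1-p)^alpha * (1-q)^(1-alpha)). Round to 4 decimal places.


Renyi divergence of order alpha between Bernoulli distributions:
D = (1/(alpha-1))*log(p^alpha * q^(1-alpha) + (1-p)^alpha * (1-q)^(1-alpha)).
alpha = 2, p = 0.4, q = 0.65.
p^alpha * q^(1-alpha) = 0.4^2 * 0.65^-1 = 0.246154.
(1-p)^alpha * (1-q)^(1-alpha) = 0.6^2 * 0.35^-1 = 1.028571.
sum = 0.246154 + 1.028571 = 1.274725.
D = (1/1)*log(1.274725) = 0.2427

0.2427


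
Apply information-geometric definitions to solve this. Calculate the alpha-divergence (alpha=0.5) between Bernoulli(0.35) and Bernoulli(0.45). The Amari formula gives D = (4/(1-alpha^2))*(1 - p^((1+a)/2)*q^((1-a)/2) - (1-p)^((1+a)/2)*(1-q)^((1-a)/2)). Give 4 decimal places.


Amari alpha-divergence:
D = (4/(1-alpha^2))*(1 - p^((1+a)/2)*q^((1-a)/2) - (1-p)^((1+a)/2)*(1-q)^((1-a)/2)).
alpha = 0.5, p = 0.35, q = 0.45.
e1 = (1+alpha)/2 = 0.75, e2 = (1-alpha)/2 = 0.25.
t1 = p^e1 * q^e2 = 0.35^0.75 * 0.45^0.25 = 0.372696.
t2 = (1-p)^e1 * (1-q)^e2 = 0.65^0.75 * 0.55^0.25 = 0.623413.
4/(1-alpha^2) = 5.333333.
D = 5.333333*(1 - 0.372696 - 0.623413) = 0.0208

0.0208


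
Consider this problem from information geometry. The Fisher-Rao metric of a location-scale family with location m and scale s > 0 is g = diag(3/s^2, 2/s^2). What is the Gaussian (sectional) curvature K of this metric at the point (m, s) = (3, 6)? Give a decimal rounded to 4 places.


The metric has the form g = (A dm^2 + B ds^2)/s^2 with A = 3, B = 2.
Substitute u = sqrt(A/B)*m: g = B*(du^2 + ds^2)/s^2, i.e. B times the
Poincare upper half-plane metric, which has constant Gaussian curvature -1.
Scaling a 2D metric by a constant c divides the Gaussian curvature by c,
so K = -1/B = -1/(2) = -0.5000 everywhere (the point (m, s) = (3, 6) is irrelevant:
the curvature is constant).
The requested Gaussian curvature is K = -0.5000.

-0.5000


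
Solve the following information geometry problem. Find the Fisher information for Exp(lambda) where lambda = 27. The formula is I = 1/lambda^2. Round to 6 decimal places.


Fisher information for exponential: I(lambda) = 1/lambda^2.
lambda = 27, lambda^2 = 729.
I = 1/729 = 0.001372

0.001372


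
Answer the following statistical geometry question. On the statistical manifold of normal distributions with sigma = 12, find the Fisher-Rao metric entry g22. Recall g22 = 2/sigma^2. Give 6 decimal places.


For the 2-parameter normal family, the Fisher metric has:
  g11 = 1/sigma^2, g22 = 2/sigma^2.
sigma = 12, sigma^2 = 144.
g22 = 0.013889

0.013889


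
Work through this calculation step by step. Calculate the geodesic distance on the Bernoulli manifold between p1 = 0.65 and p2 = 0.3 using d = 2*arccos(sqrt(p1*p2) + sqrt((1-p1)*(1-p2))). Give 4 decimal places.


Geodesic distance on Bernoulli manifold:
d(p1,p2) = 2*arccos(sqrt(p1*p2) + sqrt((1-p1)*(1-p2))).
sqrt(p1*p2) = sqrt(0.65*0.3) = 0.441588.
sqrt((1-p1)*(1-p2)) = sqrt(0.35*0.7) = 0.494975.
arg = 0.441588 + 0.494975 = 0.936563.
d = 2*arccos(0.936563) = 0.7162

0.7162


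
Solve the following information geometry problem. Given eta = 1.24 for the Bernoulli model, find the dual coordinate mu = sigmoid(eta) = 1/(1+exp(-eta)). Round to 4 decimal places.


Dual coordinate (expectation parameter) for Bernoulli:
mu = 1/(1+exp(-eta)).
eta = 1.24.
exp(-eta) = exp(-1.24) = 0.289384.
mu = 1/(1+0.289384) = 0.7756

0.7756


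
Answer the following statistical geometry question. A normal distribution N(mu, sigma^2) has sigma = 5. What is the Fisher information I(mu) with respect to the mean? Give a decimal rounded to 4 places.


The Fisher information for the mean of a normal distribution is I(mu) = 1/sigma^2.
sigma = 5, so sigma^2 = 25.
I(mu) = 1/25 = 0.0400

0.0400


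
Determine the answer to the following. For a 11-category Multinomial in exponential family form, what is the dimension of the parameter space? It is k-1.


Exponential family dimension calculation:
For Multinomial with k=11 categories, dim = k-1 = 10.

10


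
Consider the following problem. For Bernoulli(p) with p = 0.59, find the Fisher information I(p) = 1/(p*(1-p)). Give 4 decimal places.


For Bernoulli(p), Fisher information is I(p) = 1/(p*(1-p)).
p = 0.59, 1-p = 0.41.
p*(1-p) = 0.2419.
I(p) = 1/0.2419 = 4.1339

4.1339


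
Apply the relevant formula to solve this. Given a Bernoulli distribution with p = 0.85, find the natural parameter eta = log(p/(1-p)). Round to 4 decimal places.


Natural parameter for Bernoulli: eta = log(p/(1-p)).
p = 0.85, 1-p = 0.15.
p/(1-p) = 5.666667.
eta = log(5.666667) = 1.7346

1.7346


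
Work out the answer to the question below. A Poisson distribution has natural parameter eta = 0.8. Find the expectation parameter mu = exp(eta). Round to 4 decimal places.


Expectation parameter for Poisson exponential family:
mu = exp(eta).
eta = 0.8.
mu = exp(0.8) = 2.2255

2.2255


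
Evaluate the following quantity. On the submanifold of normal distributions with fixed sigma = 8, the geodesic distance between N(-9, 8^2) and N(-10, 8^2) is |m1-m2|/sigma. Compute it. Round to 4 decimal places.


On the fixed-variance normal subfamily, geodesic distance = |m1-m2|/sigma.
|-9 - -10| = 1.
sigma = 8.
d = 1/8 = 0.1250

0.1250


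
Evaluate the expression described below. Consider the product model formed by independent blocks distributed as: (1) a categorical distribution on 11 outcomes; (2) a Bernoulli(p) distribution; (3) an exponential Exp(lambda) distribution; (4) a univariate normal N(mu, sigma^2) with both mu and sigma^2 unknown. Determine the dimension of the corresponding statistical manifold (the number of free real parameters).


The dimension of a statistical manifold equals the number of free
(independent) real parameters of the model. For a product of independent
blocks the parameter counts add.
- categorical on 11 outcomes (probabilities sum to 1): 11-1 = 10.
- Bernoulli (p): 1.
- exponential (lambda): 1.
- normal (mu, sigma^2): 2.
Total = 10 + 1 + 1 + 2 = 14.
Dimension = 14

14


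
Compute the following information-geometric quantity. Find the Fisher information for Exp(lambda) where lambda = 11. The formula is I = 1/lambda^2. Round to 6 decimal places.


Fisher information for exponential: I(lambda) = 1/lambda^2.
lambda = 11, lambda^2 = 121.
I = 1/121 = 0.008264

0.008264


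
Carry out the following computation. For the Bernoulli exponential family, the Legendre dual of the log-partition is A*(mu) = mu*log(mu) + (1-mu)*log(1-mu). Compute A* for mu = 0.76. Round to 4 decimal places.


Legendre transform for Bernoulli:
A*(mu) = mu*log(mu) + (1-mu)*log(1-mu).
mu = 0.76, 1-mu = 0.24.
mu*log(mu) = 0.76*log(0.76) = -0.208572.
(1-mu)*log(1-mu) = 0.24*log(0.24) = -0.342508.
A* = -0.208572 + -0.342508 = -0.5511

-0.5511


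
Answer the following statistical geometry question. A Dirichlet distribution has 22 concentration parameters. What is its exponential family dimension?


Exponential family dimension calculation:
Dirichlet with 22 components has 22 natural parameters.

22


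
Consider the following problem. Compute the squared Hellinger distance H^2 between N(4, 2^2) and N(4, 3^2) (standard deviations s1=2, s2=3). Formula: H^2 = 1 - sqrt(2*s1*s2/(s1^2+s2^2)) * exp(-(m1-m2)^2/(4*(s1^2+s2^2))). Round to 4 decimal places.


Squared Hellinger distance for Gaussians:
H^2 = 1 - sqrt(2*s1*s2/(s1^2+s2^2)) * exp(-(m1-m2)^2/(4*(s1^2+s2^2))).
s1^2 = 4, s2^2 = 9, s1^2+s2^2 = 13.
sqrt(2*2*3/(13)) = 0.960769.
(m1-m2)^2 = (0)^2 = 0.
exp(-0/(4*13)) = exp(0.0) = 1.0.
H^2 = 1 - 0.960769*1.0 = 0.0392

0.0392


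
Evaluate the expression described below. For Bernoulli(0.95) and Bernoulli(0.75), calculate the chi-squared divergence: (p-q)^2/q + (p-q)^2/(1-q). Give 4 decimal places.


Chi-squared divergence between Bernoulli distributions:
chi^2 = (p-q)^2/q + (p-q)^2/(1-q).
p = 0.95, q = 0.75, p-q = 0.2.
(p-q)^2 = 0.04.
term1 = 0.04/0.75 = 0.053333.
term2 = 0.04/0.25 = 0.16.
chi^2 = 0.053333 + 0.16 = 0.2133

0.2133


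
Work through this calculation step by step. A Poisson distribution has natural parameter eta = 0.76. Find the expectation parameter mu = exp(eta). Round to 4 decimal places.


Expectation parameter for Poisson exponential family:
mu = exp(eta).
eta = 0.76.
mu = exp(0.76) = 2.1383

2.1383


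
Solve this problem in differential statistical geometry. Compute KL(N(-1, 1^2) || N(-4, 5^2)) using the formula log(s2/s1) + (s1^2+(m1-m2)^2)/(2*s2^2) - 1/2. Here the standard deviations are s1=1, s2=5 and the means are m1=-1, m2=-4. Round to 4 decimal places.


KL divergence between normal distributions:
KL = log(s2/s1) + (s1^2 + (m1-m2)^2)/(2*s2^2) - 1/2.
log(5/1) = 1.609438.
(1^2 + (-1--4)^2)/(2*5^2) = (1 + 9)/50 = 0.2.
KL = 1.609438 + 0.2 - 0.5 = 1.3094

1.3094


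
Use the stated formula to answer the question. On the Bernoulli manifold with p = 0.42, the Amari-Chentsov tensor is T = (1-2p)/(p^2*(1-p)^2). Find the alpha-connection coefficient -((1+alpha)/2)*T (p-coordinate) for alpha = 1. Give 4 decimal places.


Skewness (Amari-Chentsov) tensor: T = (1-2p)/(p^2*(1-p)^2).
p = 0.42, 1-2p = 0.16, p^2 = 0.1764, (1-p)^2 = 0.3364.
T = 0.16/(0.1764 * 0.3364) = 2.696283.
In the p-coordinate, Gamma^(alpha) = Gamma^(0) - (alpha/2)*T with Gamma^(0) = (1/2)*g'(p) = -T/2,
so Gamma^(alpha) = -((1+alpha)/2)*T.
alpha = 1, -(1+alpha)/2 = -1.0.
Gamma = -1.0 * 2.696283 = -2.6963

-2.6963


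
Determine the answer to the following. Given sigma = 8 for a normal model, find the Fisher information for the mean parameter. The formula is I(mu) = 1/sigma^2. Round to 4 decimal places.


The Fisher information for the mean of a normal distribution is I(mu) = 1/sigma^2.
sigma = 8, so sigma^2 = 64.
I(mu) = 1/64 = 0.0156

0.0156


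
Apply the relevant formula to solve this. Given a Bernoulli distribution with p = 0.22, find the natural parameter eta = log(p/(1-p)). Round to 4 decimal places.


Natural parameter for Bernoulli: eta = log(p/(1-p)).
p = 0.22, 1-p = 0.78.
p/(1-p) = 0.282051.
eta = log(0.282051) = -1.2657

-1.2657


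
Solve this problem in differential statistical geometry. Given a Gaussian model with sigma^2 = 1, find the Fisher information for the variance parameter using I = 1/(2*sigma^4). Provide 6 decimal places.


Fisher information for variance: I(sigma^2) = 1/(2*sigma^4).
sigma^2 = 1, so sigma^4 = 1.
I = 1/(2*1) = 1/2 = 0.500000

0.500000


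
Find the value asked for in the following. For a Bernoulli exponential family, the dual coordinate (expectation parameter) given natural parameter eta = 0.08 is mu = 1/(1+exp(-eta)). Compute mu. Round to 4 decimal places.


Dual coordinate (expectation parameter) for Bernoulli:
mu = 1/(1+exp(-eta)).
eta = 0.08.
exp(-eta) = exp(-0.08) = 0.923116.
mu = 1/(1+0.923116) = 0.5200

0.5200


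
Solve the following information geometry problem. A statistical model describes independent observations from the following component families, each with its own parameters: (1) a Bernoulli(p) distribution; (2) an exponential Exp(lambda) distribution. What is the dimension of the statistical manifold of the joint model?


The dimension of a statistical manifold equals the number of free
(independent) real parameters of the model. For a product of independent
blocks the parameter counts add.
- Bernoulli (p): 1.
- exponential (lambda): 1.
Total = 1 + 1 = 2.
Dimension = 2

2


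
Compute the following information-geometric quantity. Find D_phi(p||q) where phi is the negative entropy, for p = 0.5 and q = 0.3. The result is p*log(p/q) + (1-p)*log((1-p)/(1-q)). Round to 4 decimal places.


Bregman divergence with negative entropy generator:
D = p*log(p/q) + (1-p)*log((1-p)/(1-q)).
p = 0.5, q = 0.3.
p*log(p/q) = 0.5*log(0.5/0.3) = 0.255413.
(1-p)*log((1-p)/(1-q)) = 0.5*log(0.5/0.7) = -0.168236.
D = 0.255413 + -0.168236 = 0.0872

0.0872


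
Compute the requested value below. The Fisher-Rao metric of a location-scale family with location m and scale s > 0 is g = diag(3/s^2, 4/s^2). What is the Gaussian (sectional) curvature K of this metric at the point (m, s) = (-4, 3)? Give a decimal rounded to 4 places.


The metric has the form g = (A dm^2 + B ds^2)/s^2 with A = 3, B = 4.
Substitute u = sqrt(A/B)*m: g = B*(du^2 + ds^2)/s^2, i.e. B times the
Poincare upper half-plane metric, which has constant Gaussian curvature -1.
Scaling a 2D metric by a constant c divides the Gaussian curvature by c,
so K = -1/B = -1/(4) = -0.2500 everywhere (the point (m, s) = (-4, 3) is irrelevant:
the curvature is constant).
The requested Gaussian curvature is K = -0.2500.

-0.2500


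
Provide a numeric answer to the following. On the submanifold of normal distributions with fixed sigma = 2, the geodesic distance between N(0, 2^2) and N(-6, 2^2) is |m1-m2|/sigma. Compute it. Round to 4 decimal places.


On the fixed-variance normal subfamily, geodesic distance = |m1-m2|/sigma.
|0 - -6| = 6.
sigma = 2.
d = 6/2 = 3.0000

3.0000


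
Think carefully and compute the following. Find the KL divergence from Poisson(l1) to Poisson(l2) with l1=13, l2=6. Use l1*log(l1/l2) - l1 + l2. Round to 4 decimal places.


KL divergence for Poisson:
KL = l1*log(l1/l2) - l1 + l2.
l1 = 13, l2 = 6.
log(13/6) = 0.77319.
l1*log(l1/l2) = 13 * 0.77319 = 10.051469.
KL = 10.051469 - 13 + 6 = 3.0515

3.0515


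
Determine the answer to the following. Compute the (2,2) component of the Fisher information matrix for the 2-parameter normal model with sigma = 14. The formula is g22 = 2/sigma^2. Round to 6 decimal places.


For the 2-parameter normal family, the Fisher metric has:
  g11 = 1/sigma^2, g22 = 2/sigma^2.
sigma = 14, sigma^2 = 196.
g22 = 0.010204

0.010204


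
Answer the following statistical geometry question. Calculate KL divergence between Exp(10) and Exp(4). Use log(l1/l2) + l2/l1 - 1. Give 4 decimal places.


KL divergence for exponential family:
KL = log(l1/l2) + l2/l1 - 1.
log(10/4) = 0.916291.
4/10 = 0.4.
KL = 0.916291 + 0.4 - 1 = 0.3163

0.3163


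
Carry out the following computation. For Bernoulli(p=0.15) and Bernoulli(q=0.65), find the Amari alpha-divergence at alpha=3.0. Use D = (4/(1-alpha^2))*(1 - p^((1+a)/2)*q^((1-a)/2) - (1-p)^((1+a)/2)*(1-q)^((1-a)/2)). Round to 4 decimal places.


Amari alpha-divergence:
D = (4/(1-alpha^2))*(1 - p^((1+a)/2)*q^((1-a)/2) - (1-p)^((1+a)/2)*(1-q)^((1-a)/2)).
alpha = 3.0, p = 0.15, q = 0.65.
e1 = (1+alpha)/2 = 2.0, e2 = (1-alpha)/2 = -1.0.
t1 = p^e1 * q^e2 = 0.15^2.0 * 0.65^-1.0 = 0.034615.
t2 = (1-p)^e1 * (1-q)^e2 = 0.85^2.0 * 0.35^-1.0 = 2.064286.
4/(1-alpha^2) = -0.5.
D = -0.5*(1 - 0.034615 - 2.064286) = 0.5495

0.5495


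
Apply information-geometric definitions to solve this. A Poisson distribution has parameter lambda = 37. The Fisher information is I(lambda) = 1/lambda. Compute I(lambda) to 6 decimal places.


Fisher information for Poisson: I(lambda) = 1/lambda.
lambda = 37.
I(lambda) = 1/37 = 0.027027

0.027027


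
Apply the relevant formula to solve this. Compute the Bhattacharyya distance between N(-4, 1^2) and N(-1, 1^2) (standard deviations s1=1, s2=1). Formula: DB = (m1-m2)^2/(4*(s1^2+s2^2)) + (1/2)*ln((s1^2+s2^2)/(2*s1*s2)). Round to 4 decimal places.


Bhattacharyya distance between two Gaussians:
DB = (m1-m2)^2/(4*(s1^2+s2^2)) + (1/2)*ln((s1^2+s2^2)/(2*s1*s2)).
(m1-m2)^2 = (-3)^2 = 9.
s1^2+s2^2 = 1 + 1 = 2.
term1 = 9/8 = 1.125.
term2 = 0.5*ln(2/2.0) = 0.0.
DB = 1.125 + 0.0 = 1.1250

1.1250


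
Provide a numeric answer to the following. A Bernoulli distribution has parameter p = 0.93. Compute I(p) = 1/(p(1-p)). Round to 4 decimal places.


For Bernoulli(p), Fisher information is I(p) = 1/(p*(1-p)).
p = 0.93, 1-p = 0.07.
p*(1-p) = 0.0651.
I(p) = 1/0.0651 = 15.3610

15.3610


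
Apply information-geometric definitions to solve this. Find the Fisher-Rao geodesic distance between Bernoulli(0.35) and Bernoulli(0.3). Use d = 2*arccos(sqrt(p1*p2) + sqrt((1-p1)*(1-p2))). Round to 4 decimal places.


Geodesic distance on Bernoulli manifold:
d(p1,p2) = 2*arccos(sqrt(p1*p2) + sqrt((1-p1)*(1-p2))).
sqrt(p1*p2) = sqrt(0.35*0.3) = 0.324037.
sqrt((1-p1)*(1-p2)) = sqrt(0.65*0.7) = 0.674537.
arg = 0.324037 + 0.674537 = 0.998574.
d = 2*arccos(0.998574) = 0.1068

0.1068


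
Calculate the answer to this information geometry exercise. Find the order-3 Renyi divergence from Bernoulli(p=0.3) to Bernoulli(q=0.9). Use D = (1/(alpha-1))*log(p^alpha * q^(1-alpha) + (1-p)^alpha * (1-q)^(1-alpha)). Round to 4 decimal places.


Renyi divergence of order alpha between Bernoulli distributions:
D = (1/(alpha-1))*log(p^alpha * q^(1-alpha) + (1-p)^alpha * (1-q)^(1-alpha)).
alpha = 3, p = 0.3, q = 0.9.
p^alpha * q^(1-alpha) = 0.3^3 * 0.9^-2 = 0.033333.
(1-p)^alpha * (1-q)^(1-alpha) = 0.7^3 * 0.1^-2 = 34.3.
sum = 0.033333 + 34.3 = 34.333333.
D = (1/2)*log(34.333333) = 1.7681

1.7681


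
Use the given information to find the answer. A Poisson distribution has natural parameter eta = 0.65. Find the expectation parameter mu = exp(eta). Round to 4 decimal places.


Expectation parameter for Poisson exponential family:
mu = exp(eta).
eta = 0.65.
mu = exp(0.65) = 1.9155

1.9155


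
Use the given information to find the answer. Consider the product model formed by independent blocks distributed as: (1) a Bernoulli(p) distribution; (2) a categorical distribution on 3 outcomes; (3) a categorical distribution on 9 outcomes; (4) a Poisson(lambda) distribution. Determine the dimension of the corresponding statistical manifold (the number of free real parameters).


The dimension of a statistical manifold equals the number of free
(independent) real parameters of the model. For a product of independent
blocks the parameter counts add.
- Bernoulli (p): 1.
- categorical on 3 outcomes (probabilities sum to 1): 3-1 = 2.
- categorical on 9 outcomes (probabilities sum to 1): 9-1 = 8.
- Poisson (lambda): 1.
Total = 1 + 2 + 8 + 1 = 12.
Dimension = 12

12


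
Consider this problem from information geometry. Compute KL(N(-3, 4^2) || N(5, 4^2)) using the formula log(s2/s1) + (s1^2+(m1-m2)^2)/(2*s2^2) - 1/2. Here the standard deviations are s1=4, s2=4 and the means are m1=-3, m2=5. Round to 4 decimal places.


KL divergence between normal distributions:
KL = log(s2/s1) + (s1^2 + (m1-m2)^2)/(2*s2^2) - 1/2.
log(4/4) = 0.0.
(4^2 + (-3-5)^2)/(2*4^2) = (16 + 64)/32 = 2.5.
KL = 0.0 + 2.5 - 0.5 = 2.0000

2.0000


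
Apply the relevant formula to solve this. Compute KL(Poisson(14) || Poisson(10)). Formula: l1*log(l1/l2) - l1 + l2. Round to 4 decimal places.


KL divergence for Poisson:
KL = l1*log(l1/l2) - l1 + l2.
l1 = 14, l2 = 10.
log(14/10) = 0.336472.
l1*log(l1/l2) = 14 * 0.336472 = 4.710611.
KL = 4.710611 - 14 + 10 = 0.7106

0.7106


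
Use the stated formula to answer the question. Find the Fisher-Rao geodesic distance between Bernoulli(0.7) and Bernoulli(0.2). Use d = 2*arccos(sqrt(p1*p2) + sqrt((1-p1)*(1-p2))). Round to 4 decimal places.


Geodesic distance on Bernoulli manifold:
d(p1,p2) = 2*arccos(sqrt(p1*p2) + sqrt((1-p1)*(1-p2))).
sqrt(p1*p2) = sqrt(0.7*0.2) = 0.374166.
sqrt((1-p1)*(1-p2)) = sqrt(0.3*0.8) = 0.489898.
arg = 0.374166 + 0.489898 = 0.864064.
d = 2*arccos(0.864064) = 1.0550

1.0550


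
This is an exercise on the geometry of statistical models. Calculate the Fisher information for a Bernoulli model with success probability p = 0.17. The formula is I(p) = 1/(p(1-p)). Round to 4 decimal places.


For Bernoulli(p), Fisher information is I(p) = 1/(p*(1-p)).
p = 0.17, 1-p = 0.83.
p*(1-p) = 0.1411.
I(p) = 1/0.1411 = 7.0872

7.0872


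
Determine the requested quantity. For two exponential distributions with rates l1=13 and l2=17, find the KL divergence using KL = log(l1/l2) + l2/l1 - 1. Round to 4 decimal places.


KL divergence for exponential family:
KL = log(l1/l2) + l2/l1 - 1.
log(13/17) = -0.268264.
17/13 = 1.307692.
KL = -0.268264 + 1.307692 - 1 = 0.0394

0.0394


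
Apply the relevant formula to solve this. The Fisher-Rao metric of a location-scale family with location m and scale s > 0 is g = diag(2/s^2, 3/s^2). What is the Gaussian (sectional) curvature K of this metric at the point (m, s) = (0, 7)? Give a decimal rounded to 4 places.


The metric has the form g = (A dm^2 + B ds^2)/s^2 with A = 2, B = 3.
Substitute u = sqrt(A/B)*m: g = B*(du^2 + ds^2)/s^2, i.e. B times the
Poincare upper half-plane metric, which has constant Gaussian curvature -1.
Scaling a 2D metric by a constant c divides the Gaussian curvature by c,
so K = -1/B = -1/(3) = -0.3333 everywhere (the point (m, s) = (0, 7) is irrelevant:
the curvature is constant).
The requested Gaussian curvature is K = -0.3333.

-0.3333


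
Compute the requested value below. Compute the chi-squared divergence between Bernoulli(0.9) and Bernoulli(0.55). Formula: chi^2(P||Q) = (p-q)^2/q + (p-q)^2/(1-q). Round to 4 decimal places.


Chi-squared divergence between Bernoulli distributions:
chi^2 = (p-q)^2/q + (p-q)^2/(1-q).
p = 0.9, q = 0.55, p-q = 0.35.
(p-q)^2 = 0.1225.
term1 = 0.1225/0.55 = 0.222727.
term2 = 0.1225/0.45 = 0.272222.
chi^2 = 0.222727 + 0.272222 = 0.4949

0.4949


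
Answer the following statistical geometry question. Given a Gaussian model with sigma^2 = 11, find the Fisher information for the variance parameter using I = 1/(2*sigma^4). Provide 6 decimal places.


Fisher information for variance: I(sigma^2) = 1/(2*sigma^4).
sigma^2 = 11, so sigma^4 = 121.
I = 1/(2*121) = 1/242 = 0.004132

0.004132


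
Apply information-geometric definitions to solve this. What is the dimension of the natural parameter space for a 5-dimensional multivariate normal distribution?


Exponential family dimension calculation:
For 5-dim MVN: mean has 5 params, covariance has 5*6/2 = 15 unique entries.
Total dim = 5 + 15 = 20.

20


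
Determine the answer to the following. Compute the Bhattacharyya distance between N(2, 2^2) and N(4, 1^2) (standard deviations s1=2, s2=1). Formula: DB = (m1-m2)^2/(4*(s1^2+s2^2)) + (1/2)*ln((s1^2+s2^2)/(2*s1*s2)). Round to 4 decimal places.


Bhattacharyya distance between two Gaussians:
DB = (m1-m2)^2/(4*(s1^2+s2^2)) + (1/2)*ln((s1^2+s2^2)/(2*s1*s2)).
(m1-m2)^2 = (-2)^2 = 4.
s1^2+s2^2 = 4 + 1 = 5.
term1 = 4/20 = 0.2.
term2 = 0.5*ln(5/4.0) = 0.111572.
DB = 0.2 + 0.111572 = 0.3116

0.3116


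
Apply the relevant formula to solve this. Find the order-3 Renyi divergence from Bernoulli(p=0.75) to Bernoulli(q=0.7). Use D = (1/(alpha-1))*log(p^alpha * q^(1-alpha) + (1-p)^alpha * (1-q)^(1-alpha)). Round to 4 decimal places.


Renyi divergence of order alpha between Bernoulli distributions:
D = (1/(alpha-1))*log(p^alpha * q^(1-alpha) + (1-p)^alpha * (1-q)^(1-alpha)).
alpha = 3, p = 0.75, q = 0.7.
p^alpha * q^(1-alpha) = 0.75^3 * 0.7^-2 = 0.860969.
(1-p)^alpha * (1-q)^(1-alpha) = 0.25^3 * 0.3^-2 = 0.173611.
sum = 0.860969 + 0.173611 = 1.03458.
D = (1/2)*log(1.03458) = 0.0170

0.0170


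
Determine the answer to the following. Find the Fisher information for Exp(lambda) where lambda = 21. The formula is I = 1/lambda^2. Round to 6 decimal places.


Fisher information for exponential: I(lambda) = 1/lambda^2.
lambda = 21, lambda^2 = 441.
I = 1/441 = 0.002268

0.002268


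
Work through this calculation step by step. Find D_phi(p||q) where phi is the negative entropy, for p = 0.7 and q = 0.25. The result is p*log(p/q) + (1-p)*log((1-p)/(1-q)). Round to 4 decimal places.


Bregman divergence with negative entropy generator:
D = p*log(p/q) + (1-p)*log((1-p)/(1-q)).
p = 0.7, q = 0.25.
p*log(p/q) = 0.7*log(0.7/0.25) = 0.720734.
(1-p)*log((1-p)/(1-q)) = 0.3*log(0.3/0.75) = -0.274887.
D = 0.720734 + -0.274887 = 0.4458

0.4458


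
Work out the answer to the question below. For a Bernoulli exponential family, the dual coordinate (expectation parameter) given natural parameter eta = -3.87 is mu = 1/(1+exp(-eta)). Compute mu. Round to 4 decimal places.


Dual coordinate (expectation parameter) for Bernoulli:
mu = 1/(1+exp(-eta)).
eta = -3.87.
exp(-eta) = exp(3.87) = 47.942386.
mu = 1/(1+47.942386) = 0.0204

0.0204


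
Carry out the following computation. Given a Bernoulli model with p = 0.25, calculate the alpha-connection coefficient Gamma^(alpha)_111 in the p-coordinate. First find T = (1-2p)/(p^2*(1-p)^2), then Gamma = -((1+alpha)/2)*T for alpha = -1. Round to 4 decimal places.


Skewness (Amari-Chentsov) tensor: T = (1-2p)/(p^2*(1-p)^2).
p = 0.25, 1-2p = 0.5, p^2 = 0.0625, (1-p)^2 = 0.5625.
T = 0.5/(0.0625 * 0.5625) = 14.222222.
In the p-coordinate, Gamma^(alpha) = Gamma^(0) - (alpha/2)*T with Gamma^(0) = (1/2)*g'(p) = -T/2,
so Gamma^(alpha) = -((1+alpha)/2)*T.
alpha = -1, -(1+alpha)/2 = 0.0.
Gamma = 0.0 * 14.222222 = 0.0000

0.0000


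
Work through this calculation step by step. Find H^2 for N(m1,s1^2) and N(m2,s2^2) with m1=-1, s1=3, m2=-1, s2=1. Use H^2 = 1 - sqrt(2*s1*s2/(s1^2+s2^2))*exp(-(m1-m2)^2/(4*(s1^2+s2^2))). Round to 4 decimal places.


Squared Hellinger distance for Gaussians:
H^2 = 1 - sqrt(2*s1*s2/(s1^2+s2^2)) * exp(-(m1-m2)^2/(4*(s1^2+s2^2))).
s1^2 = 9, s2^2 = 1, s1^2+s2^2 = 10.
sqrt(2*3*1/(10)) = 0.774597.
(m1-m2)^2 = (0)^2 = 0.
exp(-0/(4*10)) = exp(0.0) = 1.0.
H^2 = 1 - 0.774597*1.0 = 0.2254

0.2254


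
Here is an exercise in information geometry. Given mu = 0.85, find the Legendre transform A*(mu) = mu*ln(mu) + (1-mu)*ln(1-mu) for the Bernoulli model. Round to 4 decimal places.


Legendre transform for Bernoulli:
A*(mu) = mu*log(mu) + (1-mu)*log(1-mu).
mu = 0.85, 1-mu = 0.15.
mu*log(mu) = 0.85*log(0.85) = -0.138141.
(1-mu)*log(1-mu) = 0.15*log(0.15) = -0.284568.
A* = -0.138141 + -0.284568 = -0.4227

-0.4227


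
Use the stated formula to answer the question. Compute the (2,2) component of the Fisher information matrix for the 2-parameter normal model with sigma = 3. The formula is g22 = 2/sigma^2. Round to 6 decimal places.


For the 2-parameter normal family, the Fisher metric has:
  g11 = 1/sigma^2, g22 = 2/sigma^2.
sigma = 3, sigma^2 = 9.
g22 = 0.222222

0.222222


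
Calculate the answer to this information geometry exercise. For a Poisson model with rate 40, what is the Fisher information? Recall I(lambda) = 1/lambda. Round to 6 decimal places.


Fisher information for Poisson: I(lambda) = 1/lambda.
lambda = 40.
I(lambda) = 1/40 = 0.025000

0.025000


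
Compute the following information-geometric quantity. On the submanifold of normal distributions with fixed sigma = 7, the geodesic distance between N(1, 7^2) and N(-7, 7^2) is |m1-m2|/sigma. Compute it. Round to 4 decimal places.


On the fixed-variance normal subfamily, geodesic distance = |m1-m2|/sigma.
|1 - -7| = 8.
sigma = 7.
d = 8/7 = 1.1429

1.1429


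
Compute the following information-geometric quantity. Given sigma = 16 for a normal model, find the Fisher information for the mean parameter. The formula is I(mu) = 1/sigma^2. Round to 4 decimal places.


The Fisher information for the mean of a normal distribution is I(mu) = 1/sigma^2.
sigma = 16, so sigma^2 = 256.
I(mu) = 1/256 = 0.0039

0.0039


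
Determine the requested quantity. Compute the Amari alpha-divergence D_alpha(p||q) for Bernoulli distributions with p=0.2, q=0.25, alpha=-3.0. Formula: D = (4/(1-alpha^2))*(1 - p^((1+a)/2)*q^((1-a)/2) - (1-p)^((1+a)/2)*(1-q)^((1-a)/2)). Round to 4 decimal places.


Amari alpha-divergence:
D = (4/(1-alpha^2))*(1 - p^((1+a)/2)*q^((1-a)/2) - (1-p)^((1+a)/2)*(1-q)^((1-a)/2)).
alpha = -3.0, p = 0.2, q = 0.25.
e1 = (1+alpha)/2 = -1.0, e2 = (1-alpha)/2 = 2.0.
t1 = p^e1 * q^e2 = 0.2^-1.0 * 0.25^2.0 = 0.3125.
t2 = (1-p)^e1 * (1-q)^e2 = 0.8^-1.0 * 0.75^2.0 = 0.703125.
4/(1-alpha^2) = -0.5.
D = -0.5*(1 - 0.3125 - 0.703125) = 0.0078

0.0078
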